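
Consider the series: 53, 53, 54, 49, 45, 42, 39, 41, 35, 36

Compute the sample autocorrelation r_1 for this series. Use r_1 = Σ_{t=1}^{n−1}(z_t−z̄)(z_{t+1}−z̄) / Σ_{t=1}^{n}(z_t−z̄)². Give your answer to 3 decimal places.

0.737

Mean z̄ = (53 + 53 + 54 + 49 + 45 + 42 + 39 + 41 + 35 + 36)/10 = 44.7000
Numerator Σ_{t=1}^{9}(z_t−z̄)(z_{t+1}−z̄) = 343.3100
Denominator Σ(z_t−z̄)² = 466.1000
r_1 = 343.3100 / 466.1000 = 0.737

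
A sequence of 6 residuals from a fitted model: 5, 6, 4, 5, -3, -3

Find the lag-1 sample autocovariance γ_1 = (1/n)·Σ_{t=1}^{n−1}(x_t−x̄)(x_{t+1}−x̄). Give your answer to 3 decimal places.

5.759

Mean x̄ = (5 + 6 + 4 + 5 − 3 − 3)/6 = 2.3333
Σ_{t=1}^{5}(x_t−x̄)(x_{t+1}−x̄) = 34.5556
γ_1 = 34.5556 / 6 = 5.759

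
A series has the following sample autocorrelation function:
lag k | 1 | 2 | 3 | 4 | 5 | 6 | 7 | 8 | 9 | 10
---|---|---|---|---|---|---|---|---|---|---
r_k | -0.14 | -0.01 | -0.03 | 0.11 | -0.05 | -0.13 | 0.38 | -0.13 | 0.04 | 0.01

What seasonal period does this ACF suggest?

The largest autocorrelation is r_7 = 0.38; the remaining lags stay at or below 0.11.
The dominant spike at lag 7 indicates a seasonal period of 7.

7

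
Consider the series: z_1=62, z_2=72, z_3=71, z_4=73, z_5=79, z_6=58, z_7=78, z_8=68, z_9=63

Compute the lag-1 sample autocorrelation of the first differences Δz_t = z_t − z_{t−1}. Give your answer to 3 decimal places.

First differences Δz: 10, -1, 2, 6, -21, 20, -10, -5
Mean of differences = 0.1250
Numerator Σ(Δz_t−Δz̄)(Δz_{t+1}−Δz̄) = -695.5156
Denominator Σ(Δz_t−Δz̄)² = 1106.8750
r_1(Δz) = -695.5156 / 1106.8750 = -0.628

-0.628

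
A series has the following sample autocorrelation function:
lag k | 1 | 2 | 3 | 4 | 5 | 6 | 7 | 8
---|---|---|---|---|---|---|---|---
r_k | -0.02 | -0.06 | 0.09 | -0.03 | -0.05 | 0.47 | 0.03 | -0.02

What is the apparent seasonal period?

The largest autocorrelation is r_6 = 0.47; the remaining lags stay at or below 0.09.
The dominant spike at lag 6 indicates a seasonal period of 6.

6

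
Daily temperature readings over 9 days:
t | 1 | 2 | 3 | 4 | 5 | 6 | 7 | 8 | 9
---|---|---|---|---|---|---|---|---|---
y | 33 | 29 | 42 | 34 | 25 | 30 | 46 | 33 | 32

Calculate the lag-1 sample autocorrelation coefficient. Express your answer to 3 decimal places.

-0.169

Mean ȳ = (33 + 29 + 42 + 34 + 25 + 30 + 46 + 33 + 32)/9 = 33.7778
Numerator Σ_{t=1}^{8}(y_t−ȳ)(y_{t+1}−ȳ) = -56.8272
Denominator Σ(y_t−ȳ)² = 335.5556
r_1 = -56.8272 / 335.5556 = -0.169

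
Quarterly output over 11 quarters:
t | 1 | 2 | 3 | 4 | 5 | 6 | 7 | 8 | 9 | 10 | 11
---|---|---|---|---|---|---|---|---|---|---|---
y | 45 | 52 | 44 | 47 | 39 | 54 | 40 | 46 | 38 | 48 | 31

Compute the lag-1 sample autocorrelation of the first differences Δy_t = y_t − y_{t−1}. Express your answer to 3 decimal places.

First differences Δy: 7, -8, 3, -8, 15, -14, 6, -8, 10, -17
Mean of differences = -1.4000
Numerator Σ(Δy_t−Δȳ)(Δy_{t+1}−Δȳ) = -823.5600
Denominator Σ(Δy_t−Δȳ)² = 1076.4000
r_1(Δy) = -823.5600 / 1076.4000 = -0.765

-0.765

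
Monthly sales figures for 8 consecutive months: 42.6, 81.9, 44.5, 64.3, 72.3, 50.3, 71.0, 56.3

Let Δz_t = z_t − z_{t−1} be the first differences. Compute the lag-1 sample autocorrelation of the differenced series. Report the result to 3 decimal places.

-0.660

First differences Δz: 39.3, -37.4, 19.8, 8.0, -22.0, 20.7, -14.7
Mean of differences = 1.9571
Numerator Σ(Δz_t−Δz̄)(Δz_{t+1}−Δz̄) = -2970.1276
Denominator Σ(Δz_t−Δz̄)² = 4501.0571
r_1(Δz) = -2970.1276 / 4501.0571 = -0.660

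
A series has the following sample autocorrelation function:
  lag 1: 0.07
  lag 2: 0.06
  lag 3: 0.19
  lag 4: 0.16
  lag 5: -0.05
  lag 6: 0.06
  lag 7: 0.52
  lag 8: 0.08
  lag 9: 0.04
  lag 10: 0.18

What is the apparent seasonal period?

7

The largest autocorrelation is r_7 = 0.52; the remaining lags stay at or below 0.19.
The dominant spike at lag 7 indicates a seasonal period of 7.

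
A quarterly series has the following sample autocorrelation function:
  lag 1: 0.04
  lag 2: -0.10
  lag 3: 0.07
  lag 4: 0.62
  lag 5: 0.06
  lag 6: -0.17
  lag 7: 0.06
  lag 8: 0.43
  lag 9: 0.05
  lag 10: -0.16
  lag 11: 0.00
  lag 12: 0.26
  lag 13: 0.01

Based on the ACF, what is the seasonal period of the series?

4

The largest autocorrelation is r_4 = 0.62, with weaker echoes at lags 8 (0.43) and 12 (0.26); the remaining lags stay at or below 0.07.
The dominant spike at lag 4 indicates a seasonal period of 4.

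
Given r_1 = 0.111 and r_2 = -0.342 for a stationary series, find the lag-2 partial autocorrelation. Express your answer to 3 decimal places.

φ_{22} = (r_2 − r_1²) / (1 − r_1²)
r_1² = (0.111)² = 0.012321
Numerator = -0.342 − 0.0123 = -0.3543; denominator = 1 − 0.0123 = 0.9877
φ_{22} = -0.3543 / 0.9877 = -0.359

-0.359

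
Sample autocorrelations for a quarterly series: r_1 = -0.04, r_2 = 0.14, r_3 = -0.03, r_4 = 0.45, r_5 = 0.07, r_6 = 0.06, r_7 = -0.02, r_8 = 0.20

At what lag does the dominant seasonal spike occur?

The largest autocorrelation is r_4 = 0.45, with a weaker echo at lag 8 (0.20); the remaining lags stay at or below 0.14.
The dominant spike at lag 4 indicates a seasonal period of 4.

4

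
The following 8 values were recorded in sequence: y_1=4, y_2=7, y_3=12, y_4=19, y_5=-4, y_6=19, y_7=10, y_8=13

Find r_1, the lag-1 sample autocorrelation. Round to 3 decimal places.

Mean ȳ = (4 + 7 + 12 + 19 − 4 + 19 + 10 + 13)/8 = 10.0000
Σ(y_t−ȳ)(y_{t+1}−ȳ) = (18.0000) + (-6.0000) + (18.0000) + (-126.0000) + (-126.0000) + (0.0000) + (0.0000) = -222.0000
Denominator Σ(y_t−ȳ)² = 416.0000
r_1 = -222.0000 / 416.0000 = -0.534

-0.534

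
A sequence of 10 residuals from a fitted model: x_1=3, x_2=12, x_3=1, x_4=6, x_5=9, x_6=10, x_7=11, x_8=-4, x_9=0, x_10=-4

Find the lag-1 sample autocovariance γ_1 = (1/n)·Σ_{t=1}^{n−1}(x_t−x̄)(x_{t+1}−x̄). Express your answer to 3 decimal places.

Mean x̄ = (3 + 12 + 1 + 6 + 9 + 10 + 11 − 4 + 0 − 4)/10 = 4.4000
Σ_{t=1}^{9}(x_t−x̄)(x_{t+1}−x̄) = 46.6400
γ_1 = 46.6400 / 10 = 4.664

4.664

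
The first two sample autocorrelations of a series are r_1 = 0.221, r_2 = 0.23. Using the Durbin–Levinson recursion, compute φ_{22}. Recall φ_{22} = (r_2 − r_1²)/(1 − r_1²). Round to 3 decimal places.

φ_{22} = (r_2 − r_1²) / (1 − r_1²)
r_1² = (0.221)² = 0.048841
Numerator = 0.23 − 0.0488 = 0.1812; denominator = 1 − 0.0488 = 0.9512
φ_{22} = 0.1812 / 0.9512 = 0.190

0.190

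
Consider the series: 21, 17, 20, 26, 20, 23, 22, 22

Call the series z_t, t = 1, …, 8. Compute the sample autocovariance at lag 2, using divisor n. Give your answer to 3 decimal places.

-1.270

Mean z̄ = (21 + 17 + 20 + 26 + 20 + 23 + 22 + 22)/8 = 21.3750
Σ_{t=1}^{6}(z_t−z̄)(z_{t+2}−z̄) = -10.1563
γ_2 = -10.1563 / 8 = -1.270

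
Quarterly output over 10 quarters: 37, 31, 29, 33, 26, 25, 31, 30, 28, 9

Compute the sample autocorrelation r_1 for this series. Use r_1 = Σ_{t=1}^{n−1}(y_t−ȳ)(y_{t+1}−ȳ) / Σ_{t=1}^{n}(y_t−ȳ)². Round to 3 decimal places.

0.057

Mean ȳ = (37 + 31 + 29 + 33 + 26 + 25 + 31 + 30 + 28 + 9)/10 = 27.9000
Numerator Σ_{t=1}^{9}(y_t−ȳ)(y_{t+1}−ȳ) = 28.8900
Denominator Σ(y_t−ȳ)² = 502.9000
r_1 = 28.8900 / 502.9000 = 0.057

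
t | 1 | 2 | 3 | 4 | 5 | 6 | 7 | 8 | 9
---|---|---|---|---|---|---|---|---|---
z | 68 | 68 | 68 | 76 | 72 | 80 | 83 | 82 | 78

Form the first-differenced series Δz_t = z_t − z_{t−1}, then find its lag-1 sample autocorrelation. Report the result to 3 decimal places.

-0.369

First differences Δz: 0, 0, 8, -4, 8, 3, -1, -4
Mean of differences = 1.2500
Numerator Σ(Δz_t−Δz̄)(Δz_{t+1}−Δz̄) = -58.0625
Denominator Σ(Δz_t−Δz̄)² = 157.5000
r_1(Δz) = -58.0625 / 157.5000 = -0.369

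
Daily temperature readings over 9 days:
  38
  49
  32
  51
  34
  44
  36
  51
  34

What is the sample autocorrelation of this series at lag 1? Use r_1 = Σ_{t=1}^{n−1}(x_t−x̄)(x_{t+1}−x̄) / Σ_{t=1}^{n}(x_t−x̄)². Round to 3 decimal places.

Mean x̄ = (38 + 49 + 32 + 51 + 34 + 44 + 36 + 51 + 34)/9 = 41.0000
Numerator Σ_{t=1}^{8}(x_t−x̄)(x_{t+1}−x̄) = -412.0000
Denominator Σ(x_t−x̄)² = 486.0000
r_1 = -412.0000 / 486.0000 = -0.848

-0.848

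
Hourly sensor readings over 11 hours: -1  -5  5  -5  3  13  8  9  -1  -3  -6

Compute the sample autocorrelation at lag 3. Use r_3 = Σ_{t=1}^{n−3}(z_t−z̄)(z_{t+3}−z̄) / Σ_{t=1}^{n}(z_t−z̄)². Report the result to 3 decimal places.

-0.237

Mean z̄ = (-1 − 5 + 5 − 5 + 3 + 13 + 8 + 9 − 1 − 3 − 6)/11 = 1.5455
Numerator Σ_{t=1}^{8}(z_t−z̄)(z_{t+3}−z̄) = -99.4380
Denominator Σ(z_t−z̄)² = 418.7273
r_3 = -99.4380 / 418.7273 = -0.237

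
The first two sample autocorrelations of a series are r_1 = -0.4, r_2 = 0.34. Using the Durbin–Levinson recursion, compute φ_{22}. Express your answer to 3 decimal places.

0.214

φ_{22} = (r_2 − r_1²) / (1 − r_1²)
r_1² = (-0.4)² = 0.16
Numerator = 0.34 − 0.1600 = 0.1800; denominator = 1 − 0.1600 = 0.8400
φ_{22} = 0.1800 / 0.8400 = 0.214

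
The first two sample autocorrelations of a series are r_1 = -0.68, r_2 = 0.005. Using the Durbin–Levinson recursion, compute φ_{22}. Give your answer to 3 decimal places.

-0.851

φ_{22} = (r_2 − r_1²) / (1 − r_1²)
r_1² = (-0.68)² = 0.4624
Numerator = 0.005 − 0.4624 = -0.4574; denominator = 1 − 0.4624 = 0.5376
φ_{22} = -0.4574 / 0.5376 = -0.851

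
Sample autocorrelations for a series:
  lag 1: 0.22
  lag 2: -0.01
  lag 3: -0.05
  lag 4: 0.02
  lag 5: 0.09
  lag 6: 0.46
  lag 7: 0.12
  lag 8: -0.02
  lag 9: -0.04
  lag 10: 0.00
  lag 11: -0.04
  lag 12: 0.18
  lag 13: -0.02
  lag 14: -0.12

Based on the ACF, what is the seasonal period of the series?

6

The largest autocorrelation is r_6 = 0.46; the remaining lags stay at or below 0.22.
The dominant spike at lag 6 indicates a seasonal period of 6.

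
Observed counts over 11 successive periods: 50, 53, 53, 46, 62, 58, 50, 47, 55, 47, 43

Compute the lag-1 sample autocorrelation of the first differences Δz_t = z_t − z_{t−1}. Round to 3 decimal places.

First differences Δz: 3, 0, -7, 16, -4, -8, -3, 8, -8, -4
Mean of differences = -0.7000
Numerator Σ(Δz_t−Δz̄)(Δz_{t+1}−Δz̄) = -180.6900
Denominator Σ(Δz_t−Δz̄)² = 542.1000
r_1(Δz) = -180.6900 / 542.1000 = -0.333

-0.333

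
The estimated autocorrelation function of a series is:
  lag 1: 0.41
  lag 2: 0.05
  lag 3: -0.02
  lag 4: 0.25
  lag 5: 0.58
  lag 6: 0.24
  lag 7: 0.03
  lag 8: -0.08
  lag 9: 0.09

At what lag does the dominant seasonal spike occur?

The largest autocorrelation is r_5 = 0.58; the remaining lags stay at or below 0.41. The elevated value at lag 1 (0.41), dropping to 0.05 at lag 2, reflects decaying short-term dependence rather than seasonality.
The dominant spike at lag 5 indicates a seasonal period of 5.

5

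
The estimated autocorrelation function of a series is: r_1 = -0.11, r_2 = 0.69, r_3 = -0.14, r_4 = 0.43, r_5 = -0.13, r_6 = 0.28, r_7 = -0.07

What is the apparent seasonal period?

The largest autocorrelation is r_2 = 0.69, with weaker echoes at lags 4 (0.43) and 6 (0.28); the remaining lags stay at or below -0.07.
The dominant spike at lag 2 indicates a seasonal period of 2.

2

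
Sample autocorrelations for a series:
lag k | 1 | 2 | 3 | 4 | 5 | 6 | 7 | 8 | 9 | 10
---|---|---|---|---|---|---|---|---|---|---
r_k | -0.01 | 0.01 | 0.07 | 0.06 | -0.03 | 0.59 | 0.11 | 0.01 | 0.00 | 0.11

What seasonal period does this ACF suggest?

The largest autocorrelation is r_6 = 0.59; the remaining lags stay at or below 0.11.
The dominant spike at lag 6 indicates a seasonal period of 6.

6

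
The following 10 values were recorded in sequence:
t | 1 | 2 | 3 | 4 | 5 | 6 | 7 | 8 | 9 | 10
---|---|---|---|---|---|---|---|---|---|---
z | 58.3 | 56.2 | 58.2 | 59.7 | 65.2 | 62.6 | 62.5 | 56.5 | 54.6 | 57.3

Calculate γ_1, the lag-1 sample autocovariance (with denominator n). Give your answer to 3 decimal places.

5.223

Mean z̄ = (58.3 + 56.2 + 58.2 + 59.7 + 65.2 + 62.6 + 62.5 + 56.5 + 54.6 + 57.3)/10 = 59.1100
Σ_{t=1}^{9}(z_t−z̄)(z_{t+1}−z̄) = 52.2329
γ_1 = 52.2329 / 10 = 5.223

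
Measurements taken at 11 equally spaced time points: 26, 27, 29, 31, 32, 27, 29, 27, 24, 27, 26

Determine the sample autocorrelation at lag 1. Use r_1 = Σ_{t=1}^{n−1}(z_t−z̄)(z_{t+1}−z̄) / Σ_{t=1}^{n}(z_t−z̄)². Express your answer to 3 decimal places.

0.373

Mean z̄ = (26 + 27 + 29 + 31 + 32 + 27 + 29 + 27 + 24 + 27 + 26)/11 = 27.7273
Numerator Σ_{t=1}^{10}(z_t−z̄)(z_{t+1}−z̄) = 20.1983
Denominator Σ(z_t−z̄)² = 54.1818
r_1 = 20.1983 / 54.1818 = 0.373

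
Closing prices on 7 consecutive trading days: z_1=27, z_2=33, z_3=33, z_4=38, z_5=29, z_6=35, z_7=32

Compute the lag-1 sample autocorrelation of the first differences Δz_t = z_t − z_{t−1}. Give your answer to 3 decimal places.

First differences Δz: 6, 0, 5, -9, 6, -3
Mean of differences = 0.8333
Numerator Σ(Δz_t−Δz̄)(Δz_{t+1}−Δz̄) = -119.3611
Denominator Σ(Δz_t−Δz̄)² = 182.8333
r_1(Δz) = -119.3611 / 182.8333 = -0.653

-0.653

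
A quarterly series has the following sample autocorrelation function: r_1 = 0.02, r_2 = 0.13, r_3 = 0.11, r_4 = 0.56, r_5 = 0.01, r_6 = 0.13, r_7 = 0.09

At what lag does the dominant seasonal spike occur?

The largest autocorrelation is r_4 = 0.56; the remaining lags stay at or below 0.13.
The dominant spike at lag 4 indicates a seasonal period of 4.

4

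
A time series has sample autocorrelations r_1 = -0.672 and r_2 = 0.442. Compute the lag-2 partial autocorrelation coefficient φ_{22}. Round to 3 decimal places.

φ_{22} = (r_2 − r_1²) / (1 − r_1²)
r_1² = (-0.672)² = 0.451584
Numerator = 0.442 − 0.4516 = -0.0096; denominator = 1 − 0.4516 = 0.5484
φ_{22} = -0.0096 / 0.5484 = -0.017

-0.017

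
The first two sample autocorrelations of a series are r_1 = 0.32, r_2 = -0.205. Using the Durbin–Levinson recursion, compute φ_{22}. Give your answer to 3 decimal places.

φ_{22} = (r_2 − r_1²) / (1 − r_1²)
r_1² = (0.32)² = 0.1024
Numerator = -0.205 − 0.1024 = -0.3074; denominator = 1 − 0.1024 = 0.8976
φ_{22} = -0.3074 / 0.8976 = -0.342

-0.342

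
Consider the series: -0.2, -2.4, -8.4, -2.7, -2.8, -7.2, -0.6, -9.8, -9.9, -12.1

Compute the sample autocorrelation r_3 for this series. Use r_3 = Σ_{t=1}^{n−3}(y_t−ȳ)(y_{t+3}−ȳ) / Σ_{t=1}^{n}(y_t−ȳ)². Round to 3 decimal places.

Mean ȳ = (-0.2 − 2.4 − 8.4 − 2.7 − 2.8 − 7.2 − 0.6 − 9.8 − 9.9 − 12.1)/10 = -5.6100
Σ(y_t−ȳ)(y_{t+3}−ȳ) = (15.7431) + (9.0201) + (4.4361) + (14.5791) + (-11.7739) + (6.8211) + (-32.5149) = 6.3107
Denominator Σ(y_t−ȳ)² = 169.4290
r_3 = 6.3107 / 169.4290 = 0.037

0.037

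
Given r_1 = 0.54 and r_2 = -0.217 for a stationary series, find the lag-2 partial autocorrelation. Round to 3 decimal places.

-0.718

φ_{22} = (r_2 − r_1²) / (1 − r_1²)
r_1² = (0.54)² = 0.2916
Numerator = -0.217 − 0.2916 = -0.5086; denominator = 1 − 0.2916 = 0.7084
φ_{22} = -0.5086 / 0.7084 = -0.718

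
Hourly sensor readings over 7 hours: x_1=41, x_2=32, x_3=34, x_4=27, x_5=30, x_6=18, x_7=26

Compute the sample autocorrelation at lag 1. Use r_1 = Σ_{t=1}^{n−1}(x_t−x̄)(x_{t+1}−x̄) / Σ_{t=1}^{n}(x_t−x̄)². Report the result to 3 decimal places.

Mean x̄ = (41 + 32 + 34 + 27 + 30 + 18 + 26)/7 = 29.7143
Deviations from mean: 11.2857, 2.2857, 4.2857, -2.7143, 0.2857, -11.7143, -3.7143
Numerator Σ_{t=1}^{6}(x_t−x̄)(x_{t+1}−x̄) = 63.3469
Denominator Σ(x_t−x̄)² = 309.4286
r_1 = 63.3469 / 309.4286 = 0.205

0.205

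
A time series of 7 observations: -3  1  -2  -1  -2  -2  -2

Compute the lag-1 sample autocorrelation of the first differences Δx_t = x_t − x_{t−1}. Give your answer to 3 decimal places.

-0.579

First differences Δx: 4, -3, 1, -1, 0, 0
Mean of differences = 0.1667
Numerator Σ(Δx_t−Δx̄)(Δx_{t+1}−Δx̄) = -15.5278
Denominator Σ(Δx_t−Δx̄)² = 26.8333
r_1(Δx) = -15.5278 / 26.8333 = -0.579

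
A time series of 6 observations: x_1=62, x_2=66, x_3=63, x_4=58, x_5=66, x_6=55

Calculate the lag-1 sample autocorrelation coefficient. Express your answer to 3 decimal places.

-0.436

Mean x̄ = (62 + 66 + 63 + 58 + 66 + 55)/6 = 61.6667
Deviations from mean: 0.3333, 4.3333, 1.3333, -3.6667, 4.3333, -6.6667
Σ(x_t−x̄)(x_{t+1}−x̄) = (1.4444) + (5.7778) + (-4.8889) + (-15.8889) + (-28.8889) = -42.4444
Denominator Σ(x_t−x̄)² = 97.3333
r_1 = -42.4444 / 97.3333 = -0.436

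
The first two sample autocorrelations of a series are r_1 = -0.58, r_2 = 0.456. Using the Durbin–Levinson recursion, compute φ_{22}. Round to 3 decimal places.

0.180

φ_{22} = (r_2 − r_1²) / (1 − r_1²)
r_1² = (-0.58)² = 0.3364
Numerator = 0.456 − 0.3364 = 0.1196; denominator = 1 − 0.3364 = 0.6636
φ_{22} = 0.1196 / 0.6636 = 0.180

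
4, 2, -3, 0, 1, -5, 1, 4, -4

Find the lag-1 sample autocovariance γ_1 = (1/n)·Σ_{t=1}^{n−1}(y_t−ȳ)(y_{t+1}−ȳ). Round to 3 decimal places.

-2.222

Mean ȳ = (4 + 2 − 3 + 0 + 1 − 5 + 1 + 4 − 4)/9 = 0.0000
Σ_{t=1}^{8}(y_t−ȳ)(y_{t+1}−ȳ) = -20.0000
γ_1 = -20.0000 / 9 = -2.222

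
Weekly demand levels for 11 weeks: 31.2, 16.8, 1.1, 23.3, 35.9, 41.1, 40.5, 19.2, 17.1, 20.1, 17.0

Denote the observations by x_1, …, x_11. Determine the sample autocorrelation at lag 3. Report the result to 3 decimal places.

-0.474

Mean x̄ = (31.2 + 16.8 + 1.1 + 23.3 + 35.9 + 41.1 + 40.5 + 19.2 + 17.1 + 20.1 + 17.0)/11 = 23.9364
Numerator Σ_{t=1}^{8}(x_t−x̄)(x_{t+3}−x̄) = -697.1867
Denominator Σ(x_t−x̄)² = 1469.6655
r_3 = -697.1867 / 1469.6655 = -0.474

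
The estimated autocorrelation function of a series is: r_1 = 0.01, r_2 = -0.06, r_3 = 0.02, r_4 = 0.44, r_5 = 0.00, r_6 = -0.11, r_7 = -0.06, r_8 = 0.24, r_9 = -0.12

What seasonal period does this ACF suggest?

The largest autocorrelation is r_4 = 0.44, with a weaker echo at lag 8 (0.24); the remaining lags stay at or below 0.02.
The dominant spike at lag 4 indicates a seasonal period of 4.

4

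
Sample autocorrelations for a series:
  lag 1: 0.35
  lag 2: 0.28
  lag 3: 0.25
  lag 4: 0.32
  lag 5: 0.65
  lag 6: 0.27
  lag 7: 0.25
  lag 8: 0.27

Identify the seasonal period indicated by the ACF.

The largest autocorrelation is r_5 = 0.65; the remaining lags stay at or below 0.35. The elevated value at lag 1 (0.35), dropping to 0.28 at lag 2, reflects decaying short-term dependence rather than seasonality.
The dominant spike at lag 5 indicates a seasonal period of 5.

5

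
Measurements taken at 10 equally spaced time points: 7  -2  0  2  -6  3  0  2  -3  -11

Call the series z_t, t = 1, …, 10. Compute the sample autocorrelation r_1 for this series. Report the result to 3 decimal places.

Mean z̄ = (7 − 2 + 0 + 2 − 6 + 3 + 0 + 2 − 3 − 11)/10 = -0.8000
Numerator Σ_{t=1}^{9}(z_t−z̄)(z_{t+1}−z̄) = -20.8400
Denominator Σ(z_t−z̄)² = 229.6000
r_1 = -20.8400 / 229.6000 = -0.091

-0.091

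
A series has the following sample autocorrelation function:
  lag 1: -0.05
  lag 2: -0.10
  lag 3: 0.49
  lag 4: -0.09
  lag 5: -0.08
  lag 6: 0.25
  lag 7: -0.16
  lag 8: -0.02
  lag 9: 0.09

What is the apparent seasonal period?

The largest autocorrelation is r_3 = 0.49, with a weaker echo at lag 6 (0.25); the remaining lags stay at or below 0.09.
The dominant spike at lag 3 indicates a seasonal period of 3.

3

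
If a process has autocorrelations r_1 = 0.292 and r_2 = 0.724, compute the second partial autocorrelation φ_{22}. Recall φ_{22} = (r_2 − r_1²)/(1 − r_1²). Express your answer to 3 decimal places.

0.698

φ_{22} = (r_2 − r_1²) / (1 − r_1²)
r_1² = (0.292)² = 0.085264
Numerator = 0.724 − 0.0853 = 0.6387; denominator = 1 − 0.0853 = 0.9147
φ_{22} = 0.6387 / 0.9147 = 0.698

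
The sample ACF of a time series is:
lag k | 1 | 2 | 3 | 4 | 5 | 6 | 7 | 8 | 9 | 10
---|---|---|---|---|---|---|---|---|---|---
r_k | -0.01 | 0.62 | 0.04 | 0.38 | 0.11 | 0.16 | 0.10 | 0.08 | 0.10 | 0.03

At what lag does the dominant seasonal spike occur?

The largest autocorrelation is r_2 = 0.62, with weaker echoes at lags 4 (0.38) and 6 (0.16); the remaining lags stay at or below 0.11.
The dominant spike at lag 2 indicates a seasonal period of 2.

2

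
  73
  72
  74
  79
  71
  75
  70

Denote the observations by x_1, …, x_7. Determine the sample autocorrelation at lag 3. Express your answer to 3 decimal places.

-0.319

Mean x̄ = (73 + 72 + 74 + 79 + 71 + 75 + 70)/7 = 73.4286
Deviations from mean: -0.4286, -1.4286, 0.5714, 5.5714, -2.4286, 1.5714, -3.4286
Σ(x_t−x̄)(x_{t+3}−x̄) = (-2.3878) + (3.4694) + (0.8980) + (-19.1020) = -17.1224
Denominator Σ(x_t−x̄)² = 53.7143
r_3 = -17.1224 / 53.7143 = -0.319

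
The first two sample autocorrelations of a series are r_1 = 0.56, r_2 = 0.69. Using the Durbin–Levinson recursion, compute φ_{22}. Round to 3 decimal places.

0.548

φ_{22} = (r_2 − r_1²) / (1 − r_1²)
r_1² = (0.56)² = 0.3136
Numerator = 0.69 − 0.3136 = 0.3764; denominator = 1 − 0.3136 = 0.6864
φ_{22} = 0.3764 / 0.6864 = 0.548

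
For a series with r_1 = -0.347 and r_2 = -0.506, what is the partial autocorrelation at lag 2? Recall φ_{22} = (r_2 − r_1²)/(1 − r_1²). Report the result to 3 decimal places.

φ_{22} = (r_2 − r_1²) / (1 − r_1²)
r_1² = (-0.347)² = 0.120409
Numerator = -0.506 − 0.1204 = -0.6264; denominator = 1 − 0.1204 = 0.8796
φ_{22} = -0.6264 / 0.8796 = -0.712

-0.712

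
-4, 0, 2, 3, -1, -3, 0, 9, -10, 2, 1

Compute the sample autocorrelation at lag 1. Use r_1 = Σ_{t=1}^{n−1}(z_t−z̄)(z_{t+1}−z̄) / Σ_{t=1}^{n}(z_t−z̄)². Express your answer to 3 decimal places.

-0.453

Mean z̄ = (-4 + 0 + 2 + 3 − 1 − 3 + 0 + 9 − 10 + 2 + 1)/11 = -0.0909
Numerator Σ_{t=1}^{10}(z_t−z̄)(z_{t+1}−z̄) = -101.8264
Denominator Σ(z_t−z̄)² = 224.9091
r_1 = -101.8264 / 224.9091 = -0.453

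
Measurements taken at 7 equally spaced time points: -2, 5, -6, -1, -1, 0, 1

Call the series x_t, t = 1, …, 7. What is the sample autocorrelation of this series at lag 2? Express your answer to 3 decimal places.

Mean x̄ = (-2 + 5 − 6 − 1 − 1 + 0 + 1)/7 = -0.5714
Σ(x_t−x̄)(x_{t+2}−x̄) = (7.7551) + (-2.3878) + (2.3265) + (-0.2449) + (-0.6735) = 6.7755
Denominator Σ(x_t−x̄)² = 65.7143
r_2 = 6.7755 / 65.7143 = 0.103

0.103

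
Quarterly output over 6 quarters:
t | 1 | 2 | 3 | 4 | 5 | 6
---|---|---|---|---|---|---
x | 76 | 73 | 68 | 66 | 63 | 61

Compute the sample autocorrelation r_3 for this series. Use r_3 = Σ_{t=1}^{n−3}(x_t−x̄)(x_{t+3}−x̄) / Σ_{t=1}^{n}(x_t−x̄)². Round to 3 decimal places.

Mean x̄ = (76 + 73 + 68 + 66 + 63 + 61)/6 = 67.8333
Deviations from mean: 8.1667, 5.1667, 0.1667, -1.8333, -4.8333, -6.8333
Numerator Σ_{t=1}^{3}(x_t−x̄)(x_{t+3}−x̄) = -41.0833
Denominator Σ(x_t−x̄)² = 166.8333
r_3 = -41.0833 / 166.8333 = -0.246

-0.246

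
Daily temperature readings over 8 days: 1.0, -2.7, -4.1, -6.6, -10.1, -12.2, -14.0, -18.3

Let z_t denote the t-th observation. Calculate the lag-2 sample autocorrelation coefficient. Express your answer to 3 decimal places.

0.289

Mean z̄ = (1.0 − 2.7 − 4.1 − 6.6 − 10.1 − 12.2 − 14.0 − 18.3)/8 = -8.3750
Deviations from mean: 9.3750, 5.6750, 4.2750, 1.7750, -1.7250, -3.8250, -5.6250, -9.9250
Σ(z_t−z̄)(z_{t+2}−z̄) = (40.0781) + (10.0731) + (-7.3744) + (-6.7894) + (9.7031) + (37.9631) = 83.6538
Denominator Σ(z_t−z̄)² = 289.2750
r_2 = 83.6538 / 289.2750 = 0.289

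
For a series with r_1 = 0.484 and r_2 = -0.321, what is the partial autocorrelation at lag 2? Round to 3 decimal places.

-0.725

φ_{22} = (r_2 − r_1²) / (1 − r_1²)
r_1² = (0.484)² = 0.234256
Numerator = -0.321 − 0.2343 = -0.5553; denominator = 1 − 0.2343 = 0.7657
φ_{22} = -0.5553 / 0.7657 = -0.725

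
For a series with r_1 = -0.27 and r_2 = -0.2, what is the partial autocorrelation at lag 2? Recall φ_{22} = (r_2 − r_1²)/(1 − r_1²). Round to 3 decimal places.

φ_{22} = (r_2 − r_1²) / (1 − r_1²)
r_1² = (-0.27)² = 0.0729
Numerator = -0.2 − 0.0729 = -0.2729; denominator = 1 − 0.0729 = 0.9271
φ_{22} = -0.2729 / 0.9271 = -0.294

-0.294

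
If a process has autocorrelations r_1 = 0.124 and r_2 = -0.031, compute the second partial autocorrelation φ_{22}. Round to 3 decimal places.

φ_{22} = (r_2 − r_1²) / (1 − r_1²)
r_1² = (0.124)² = 0.015376
Numerator = -0.031 − 0.0154 = -0.0464; denominator = 1 − 0.0154 = 0.9846
φ_{22} = -0.0464 / 0.9846 = -0.047

-0.047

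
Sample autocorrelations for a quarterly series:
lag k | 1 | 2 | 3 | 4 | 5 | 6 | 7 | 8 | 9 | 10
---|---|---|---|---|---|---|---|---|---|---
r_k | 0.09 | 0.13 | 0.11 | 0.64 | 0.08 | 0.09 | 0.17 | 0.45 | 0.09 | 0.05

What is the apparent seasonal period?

4

The largest autocorrelation is r_4 = 0.64, with a weaker echo at lag 8 (0.45); the remaining lags stay at or below 0.17.
The dominant spike at lag 4 indicates a seasonal period of 4.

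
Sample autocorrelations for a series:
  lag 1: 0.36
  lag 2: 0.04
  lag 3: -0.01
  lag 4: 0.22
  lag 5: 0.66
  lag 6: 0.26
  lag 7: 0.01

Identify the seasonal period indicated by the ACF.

5

The largest autocorrelation is r_5 = 0.66; the remaining lags stay at or below 0.36. The elevated value at lag 1 (0.36), dropping to 0.04 at lag 2, reflects decaying short-term dependence rather than seasonality.
The dominant spike at lag 5 indicates a seasonal period of 5.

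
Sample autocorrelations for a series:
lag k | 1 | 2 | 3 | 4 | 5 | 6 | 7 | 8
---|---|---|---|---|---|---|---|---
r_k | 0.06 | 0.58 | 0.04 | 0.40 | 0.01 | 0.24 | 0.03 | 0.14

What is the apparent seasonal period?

The largest autocorrelation is r_2 = 0.58, with weaker echoes at lags 4 (0.40) and 6 (0.24); the remaining lags stay at or below 0.14.
The dominant spike at lag 2 indicates a seasonal period of 2.

2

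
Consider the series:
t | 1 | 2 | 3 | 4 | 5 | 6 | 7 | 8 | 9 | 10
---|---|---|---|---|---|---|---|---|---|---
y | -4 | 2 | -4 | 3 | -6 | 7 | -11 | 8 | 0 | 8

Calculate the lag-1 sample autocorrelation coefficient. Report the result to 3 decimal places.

Mean ȳ = (-4 + 2 − 4 + 3 − 6 + 7 − 11 + 8 + 0 + 8)/10 = 0.3000
Numerator Σ_{t=1}^{9}(y_t−ȳ)(y_{t+1}−ȳ) = -252.7900
Denominator Σ(y_t−ȳ)² = 378.1000
r_1 = -252.7900 / 378.1000 = -0.669

-0.669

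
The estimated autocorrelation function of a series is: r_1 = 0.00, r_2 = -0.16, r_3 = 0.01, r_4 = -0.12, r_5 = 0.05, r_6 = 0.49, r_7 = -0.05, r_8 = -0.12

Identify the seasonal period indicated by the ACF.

6

The largest autocorrelation is r_6 = 0.49; the remaining lags stay at or below 0.05.
The dominant spike at lag 6 indicates a seasonal period of 6.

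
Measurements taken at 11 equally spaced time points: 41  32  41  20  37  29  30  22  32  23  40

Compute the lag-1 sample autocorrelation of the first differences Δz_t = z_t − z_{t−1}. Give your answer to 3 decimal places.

-0.740

First differences Δz: -9, 9, -21, 17, -8, 1, -8, 10, -9, 17
Mean of differences = -0.1000
Numerator Σ(Δz_t−Δz̄)(Δz_{t+1}−Δz̄) = -1102.9100
Denominator Σ(Δz_t−Δz̄)² = 1490.9000
r_1(Δz) = -1102.9100 / 1490.9000 = -0.740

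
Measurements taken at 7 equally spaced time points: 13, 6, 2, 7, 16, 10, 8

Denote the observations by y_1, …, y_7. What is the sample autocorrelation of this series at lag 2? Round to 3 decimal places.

-0.623

Mean ȳ = (13 + 6 + 2 + 7 + 16 + 10 + 8)/7 = 8.8571
Numerator Σ_{t=1}^{5}(y_t−ȳ)(y_{t+2}−ȳ) = -80.3265
Denominator Σ(y_t−ȳ)² = 128.8571
r_2 = -80.3265 / 128.8571 = -0.623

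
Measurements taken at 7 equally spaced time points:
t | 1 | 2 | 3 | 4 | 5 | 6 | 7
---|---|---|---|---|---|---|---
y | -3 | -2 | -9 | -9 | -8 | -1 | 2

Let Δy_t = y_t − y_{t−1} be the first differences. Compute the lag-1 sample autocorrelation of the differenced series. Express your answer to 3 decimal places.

First differences Δy: 1, -7, 0, 1, 7, 3
Mean of differences = 0.8333
Numerator Σ(Δy_t−Δȳ)(Δy_{t+1}−Δȳ) = 19.4722
Denominator Σ(Δy_t−Δȳ)² = 104.8333
r_1(Δy) = 19.4722 / 104.8333 = 0.186

0.186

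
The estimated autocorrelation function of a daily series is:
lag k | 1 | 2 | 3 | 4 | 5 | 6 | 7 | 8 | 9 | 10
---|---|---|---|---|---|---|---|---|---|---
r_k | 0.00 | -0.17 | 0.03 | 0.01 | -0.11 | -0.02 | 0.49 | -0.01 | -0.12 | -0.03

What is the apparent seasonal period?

7

The largest autocorrelation is r_7 = 0.49; the remaining lags stay at or below 0.03.
The dominant spike at lag 7 indicates a seasonal period of 7.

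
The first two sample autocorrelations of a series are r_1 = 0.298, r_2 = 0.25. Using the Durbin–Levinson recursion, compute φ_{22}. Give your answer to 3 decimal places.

φ_{22} = (r_2 − r_1²) / (1 − r_1²)
r_1² = (0.298)² = 0.088804
Numerator = 0.25 − 0.0888 = 0.1612; denominator = 1 − 0.0888 = 0.9112
φ_{22} = 0.1612 / 0.9112 = 0.177

0.177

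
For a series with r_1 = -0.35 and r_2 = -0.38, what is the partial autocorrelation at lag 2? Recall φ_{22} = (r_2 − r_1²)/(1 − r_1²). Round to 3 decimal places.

-0.573

φ_{22} = (r_2 − r_1²) / (1 − r_1²)
r_1² = (-0.35)² = 0.1225
Numerator = -0.38 − 0.1225 = -0.5025; denominator = 1 − 0.1225 = 0.8775
φ_{22} = -0.5025 / 0.8775 = -0.573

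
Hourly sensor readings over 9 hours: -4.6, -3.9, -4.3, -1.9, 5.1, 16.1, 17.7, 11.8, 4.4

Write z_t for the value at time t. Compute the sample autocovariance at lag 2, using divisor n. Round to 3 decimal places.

16.190

Mean z̄ = (-4.6 − 3.9 − 4.3 − 1.9 + 5.1 + 16.1 + 17.7 + 11.8 + 4.4)/9 = 4.4889
Σ_{t=1}^{7}(z_t−z̄)(z_{t+2}−z̄) = 145.7131
γ_2 = 145.7131 / 9 = 16.190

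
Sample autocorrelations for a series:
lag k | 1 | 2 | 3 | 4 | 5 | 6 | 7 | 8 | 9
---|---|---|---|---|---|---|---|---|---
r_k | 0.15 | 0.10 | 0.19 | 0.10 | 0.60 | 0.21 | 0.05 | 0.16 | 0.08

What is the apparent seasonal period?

The largest autocorrelation is r_5 = 0.60; the remaining lags stay at or below 0.21.
The dominant spike at lag 5 indicates a seasonal period of 5.

5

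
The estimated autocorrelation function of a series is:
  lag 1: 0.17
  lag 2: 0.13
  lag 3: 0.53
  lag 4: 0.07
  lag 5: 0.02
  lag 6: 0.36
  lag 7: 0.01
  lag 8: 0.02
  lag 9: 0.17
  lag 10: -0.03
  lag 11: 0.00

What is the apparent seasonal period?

The largest autocorrelation is r_3 = 0.53, with a weaker echo at lag 6 (0.36); the remaining lags stay at or below 0.17.
The dominant spike at lag 3 indicates a seasonal period of 3.

3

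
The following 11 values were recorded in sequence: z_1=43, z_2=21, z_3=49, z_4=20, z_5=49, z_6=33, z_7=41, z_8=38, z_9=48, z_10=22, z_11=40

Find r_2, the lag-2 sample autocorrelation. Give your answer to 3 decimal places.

Mean z̄ = (43 + 21 + 49 + 20 + 49 + 33 + 41 + 38 + 48 + 22 + 40)/11 = 36.7273
Numerator Σ_{t=1}^{9}(z_t−z̄)(z_{t+2}−z̄) = 667.0331
Denominator Σ(z_t−z̄)² = 1256.1818
r_2 = 667.0331 / 1256.1818 = 0.531

0.531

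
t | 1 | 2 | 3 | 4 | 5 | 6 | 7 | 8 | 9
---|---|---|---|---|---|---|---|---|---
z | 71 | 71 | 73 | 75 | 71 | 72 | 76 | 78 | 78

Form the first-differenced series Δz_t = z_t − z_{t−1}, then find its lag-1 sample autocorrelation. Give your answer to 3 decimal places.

-0.074

First differences Δz: 0, 2, 2, -4, 1, 4, 2, 0
Mean of differences = 0.8750
Numerator Σ(Δz_t−Δz̄)(Δz_{t+1}−Δz̄) = -2.8906
Denominator Σ(Δz_t−Δz̄)² = 38.8750
r_1(Δz) = -2.8906 / 38.8750 = -0.074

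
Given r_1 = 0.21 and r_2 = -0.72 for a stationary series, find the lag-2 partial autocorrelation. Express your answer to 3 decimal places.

-0.799

φ_{22} = (r_2 − r_1²) / (1 − r_1²)
r_1² = (0.21)² = 0.0441
Numerator = -0.72 − 0.0441 = -0.7641; denominator = 1 − 0.0441 = 0.9559
φ_{22} = -0.7641 / 0.9559 = -0.799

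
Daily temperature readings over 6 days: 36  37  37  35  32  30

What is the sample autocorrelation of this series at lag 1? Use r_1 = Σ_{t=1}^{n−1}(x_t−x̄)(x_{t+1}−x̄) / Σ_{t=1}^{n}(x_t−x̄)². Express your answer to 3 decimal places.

0.512

Mean x̄ = (36 + 37 + 37 + 35 + 32 + 30)/6 = 34.5000
Σ(x_t−x̄)(x_{t+1}−x̄) = (3.7500) + (6.2500) + (1.2500) + (-1.2500) + (11.2500) = 21.2500
Denominator Σ(x_t−x̄)² = 41.5000
r_1 = 21.2500 / 41.5000 = 0.512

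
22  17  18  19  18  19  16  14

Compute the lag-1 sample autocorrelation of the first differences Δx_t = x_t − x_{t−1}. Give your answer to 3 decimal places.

-0.166

First differences Δx: -5, 1, 1, -1, 1, -3, -2
Mean of differences = -1.1429
Numerator Σ(Δx_t−Δx̄)(Δx_{t+1}−Δx̄) = -5.4490
Denominator Σ(Δx_t−Δx̄)² = 32.8571
r_1(Δx) = -5.4490 / 32.8571 = -0.166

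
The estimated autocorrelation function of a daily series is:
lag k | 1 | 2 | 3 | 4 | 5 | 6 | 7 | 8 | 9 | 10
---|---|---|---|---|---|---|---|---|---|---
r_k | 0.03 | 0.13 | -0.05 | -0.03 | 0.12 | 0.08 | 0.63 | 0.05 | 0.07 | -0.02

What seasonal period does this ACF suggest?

7

The largest autocorrelation is r_7 = 0.63; the remaining lags stay at or below 0.13.
The dominant spike at lag 7 indicates a seasonal period of 7.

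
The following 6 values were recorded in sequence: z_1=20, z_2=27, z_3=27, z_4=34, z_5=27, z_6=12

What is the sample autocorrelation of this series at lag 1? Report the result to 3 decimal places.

Mean z̄ = (20 + 27 + 27 + 34 + 27 + 12)/6 = 24.5000
Deviations from mean: -4.5000, 2.5000, 2.5000, 9.5000, 2.5000, -12.5000
Σ(z_t−z̄)(z_{t+1}−z̄) = (-11.2500) + (6.2500) + (23.7500) + (23.7500) + (-31.2500) = 11.2500
Denominator Σ(z_t−z̄)² = 285.5000
r_1 = 11.2500 / 285.5000 = 0.039

0.039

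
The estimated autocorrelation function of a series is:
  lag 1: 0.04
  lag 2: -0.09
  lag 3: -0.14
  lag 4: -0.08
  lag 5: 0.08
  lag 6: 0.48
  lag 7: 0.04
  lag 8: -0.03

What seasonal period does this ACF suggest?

The largest autocorrelation is r_6 = 0.48; the remaining lags stay at or below 0.08.
The dominant spike at lag 6 indicates a seasonal period of 6.

6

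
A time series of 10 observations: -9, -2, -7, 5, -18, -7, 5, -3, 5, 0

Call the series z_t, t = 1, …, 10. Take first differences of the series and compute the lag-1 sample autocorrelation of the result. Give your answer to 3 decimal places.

-0.606

First differences Δz: 7, -5, 12, -23, 11, 12, -8, 8, -5
Mean of differences = 1.0000
Numerator Σ(Δz_t−Δz̄)(Δz_{t+1}−Δz̄) = -700.0000
Denominator Σ(Δz_t−Δz̄)² = 1156.0000
r_1(Δz) = -700.0000 / 1156.0000 = -0.606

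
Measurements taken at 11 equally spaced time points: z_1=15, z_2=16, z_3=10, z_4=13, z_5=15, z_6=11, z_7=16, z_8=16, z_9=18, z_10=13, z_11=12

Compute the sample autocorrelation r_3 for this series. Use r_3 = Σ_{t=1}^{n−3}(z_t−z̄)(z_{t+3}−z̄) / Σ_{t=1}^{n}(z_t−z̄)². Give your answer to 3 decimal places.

-0.084

Mean z̄ = (15 + 16 + 10 + 13 + 15 + 11 + 16 + 16 + 18 + 13 + 12)/11 = 14.0909
Numerator Σ_{t=1}^{8}(z_t−z̄)(z_{t+3}−z̄) = -5.1157
Denominator Σ(z_t−z̄)² = 60.9091
r_3 = -5.1157 / 60.9091 = -0.084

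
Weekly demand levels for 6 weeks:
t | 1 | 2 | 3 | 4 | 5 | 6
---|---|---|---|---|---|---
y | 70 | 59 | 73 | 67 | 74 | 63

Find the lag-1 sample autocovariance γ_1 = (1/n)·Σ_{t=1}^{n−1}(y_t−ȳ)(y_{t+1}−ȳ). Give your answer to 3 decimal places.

-17.296

Mean ȳ = (70 + 59 + 73 + 67 + 74 + 63)/6 = 67.6667
Deviations: 2.3333, -8.6667, 5.3333, -0.6667, 6.3333, -4.6667
Σ_{t=1}^{5}(y_t−ȳ)(y_{t+1}−ȳ) = -103.7778
γ_1 = -103.7778 / 6 = -17.296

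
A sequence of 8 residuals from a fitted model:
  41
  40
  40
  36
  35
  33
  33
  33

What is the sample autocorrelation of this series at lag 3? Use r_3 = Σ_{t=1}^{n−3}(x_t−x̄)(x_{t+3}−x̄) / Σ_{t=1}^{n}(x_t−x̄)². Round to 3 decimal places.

Mean x̄ = (41 + 40 + 40 + 36 + 35 + 33 + 33 + 33)/8 = 36.3750
Deviations from mean: 4.6250, 3.6250, 3.6250, -0.3750, -1.3750, -3.3750, -3.3750, -3.3750
Σ(x_t−x̄)(x_{t+3}−x̄) = (-1.7344) + (-4.9844) + (-12.2344) + (1.2656) + (4.6406) = -13.0469
Denominator Σ(x_t−x̄)² = 83.8750
r_3 = -13.0469 / 83.8750 = -0.156

-0.156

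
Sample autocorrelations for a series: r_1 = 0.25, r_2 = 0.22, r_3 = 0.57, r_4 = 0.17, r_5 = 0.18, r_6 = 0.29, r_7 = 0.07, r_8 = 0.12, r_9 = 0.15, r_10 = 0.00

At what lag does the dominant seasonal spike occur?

3

The largest autocorrelation is r_3 = 0.57, with a weaker echo at lag 6 (0.29); the remaining lags stay at or below 0.25. The elevated value at lag 1 (0.25), dropping to 0.22 at lag 2, reflects decaying short-term dependence rather than seasonality.
The dominant spike at lag 3 indicates a seasonal period of 3.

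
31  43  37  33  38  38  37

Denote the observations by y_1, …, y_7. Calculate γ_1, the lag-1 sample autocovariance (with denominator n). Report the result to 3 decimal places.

-5.420

Mean ȳ = (31 + 43 + 37 + 33 + 38 + 38 + 37)/7 = 36.7143
Deviations: -5.7143, 6.2857, 0.2857, -3.7143, 1.2857, 1.2857, 0.2857
Σ_{t=1}^{6}(y_t−ȳ)(y_{t+1}−ȳ) = -37.9388
γ_1 = -37.9388 / 7 = -5.420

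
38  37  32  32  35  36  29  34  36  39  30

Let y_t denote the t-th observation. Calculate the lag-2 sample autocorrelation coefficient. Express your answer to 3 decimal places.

-0.392

Mean ȳ = (38 + 37 + 32 + 32 + 35 + 36 + 29 + 34 + 36 + 39 + 30)/11 = 34.3636
Numerator Σ_{t=1}^{9}(y_t−ȳ)(y_{t+2}−ȳ) = -41.8099
Denominator Σ(y_t−ȳ)² = 106.5455
r_2 = -41.8099 / 106.5455 = -0.392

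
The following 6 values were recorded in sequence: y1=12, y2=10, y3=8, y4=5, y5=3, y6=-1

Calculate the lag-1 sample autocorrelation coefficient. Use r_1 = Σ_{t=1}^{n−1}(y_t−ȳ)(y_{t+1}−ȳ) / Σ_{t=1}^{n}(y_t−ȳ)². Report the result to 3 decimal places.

0.467

Mean ȳ = (12 + 10 + 8 + 5 + 3 − 1)/6 = 6.1667
Σ(y_t−ȳ)(y_{t+1}−ȳ) = (22.3611) + (7.0278) + (-2.1389) + (3.6944) + (22.6944) = 53.6389
Denominator Σ(y_t−ȳ)² = 114.8333
r_1 = 53.6389 / 114.8333 = 0.467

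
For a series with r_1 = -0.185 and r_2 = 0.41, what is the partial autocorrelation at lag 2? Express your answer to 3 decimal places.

φ_{22} = (r_2 − r_1²) / (1 − r_1²)
r_1² = (-0.185)² = 0.034225
Numerator = 0.41 − 0.0342 = 0.3758; denominator = 1 − 0.0342 = 0.9658
φ_{22} = 0.3758 / 0.9658 = 0.389

0.389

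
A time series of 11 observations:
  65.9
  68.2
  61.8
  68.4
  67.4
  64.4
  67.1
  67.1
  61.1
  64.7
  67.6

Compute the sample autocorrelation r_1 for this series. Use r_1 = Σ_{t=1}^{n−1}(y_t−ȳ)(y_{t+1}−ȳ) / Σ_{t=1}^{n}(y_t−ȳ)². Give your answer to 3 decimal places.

-0.332

Mean ȳ = (65.9 + 68.2 + 61.8 + 68.4 + 67.4 + 64.4 + 67.1 + 67.1 + 61.1 + 64.7 + 67.6)/11 = 65.7909
Numerator Σ_{t=1}^{10}(y_t−ȳ)(y_{t+1}−ȳ) = -20.9083
Denominator Σ(y_t−ȳ)² = 62.9691
r_1 = -20.9083 / 62.9691 = -0.332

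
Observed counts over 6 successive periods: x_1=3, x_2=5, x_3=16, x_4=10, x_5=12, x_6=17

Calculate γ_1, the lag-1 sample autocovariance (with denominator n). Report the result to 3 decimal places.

2.875

Mean x̄ = (3 + 5 + 16 + 10 + 12 + 17)/6 = 10.5000
Σ_{t=1}^{5}(x_t−x̄)(x_{t+1}−x̄) = 17.2500
γ_1 = 17.2500 / 6 = 2.875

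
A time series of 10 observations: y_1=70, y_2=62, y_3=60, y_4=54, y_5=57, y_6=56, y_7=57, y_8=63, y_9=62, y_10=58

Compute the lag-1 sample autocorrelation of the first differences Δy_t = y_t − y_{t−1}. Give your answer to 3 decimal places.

0.054

First differences Δy: -8, -2, -6, 3, -1, 1, 6, -1, -4
Mean of differences = -1.3333
Numerator Σ(Δy_t−Δȳ)(Δy_{t+1}−Δȳ) = 8.2222
Denominator Σ(Δy_t−Δȳ)² = 152.0000
r_1(Δy) = 8.2222 / 152.0000 = 0.054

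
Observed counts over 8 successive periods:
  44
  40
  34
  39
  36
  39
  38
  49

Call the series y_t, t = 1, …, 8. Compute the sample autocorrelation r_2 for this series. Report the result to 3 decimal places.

-0.010

Mean ȳ = (44 + 40 + 34 + 39 + 36 + 39 + 38 + 49)/8 = 39.8750
Numerator Σ_{t=1}^{6}(y_t−ȳ)(y_{t+2}−ȳ) = -1.5313
Denominator Σ(y_t−ȳ)² = 154.8750
r_2 = -1.5313 / 154.8750 = -0.010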